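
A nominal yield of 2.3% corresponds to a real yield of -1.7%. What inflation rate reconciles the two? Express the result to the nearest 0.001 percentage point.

4.069%

From (1+r_nom) = (1+r_real)(1+π), we get 1+π = (1 + 2.3%)/(1 − 1.7%) = 1.023/0.983 ≈ 1.04069.
So π ≈ 4.0692%.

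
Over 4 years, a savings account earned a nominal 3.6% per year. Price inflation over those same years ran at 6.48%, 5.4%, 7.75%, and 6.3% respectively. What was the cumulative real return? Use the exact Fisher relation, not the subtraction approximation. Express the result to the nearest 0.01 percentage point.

Cumulative inflation factor: 1.0648 × 1.054 × 1.0775 × 1.063 ≈ 1.28546.
Nominal growth factor: 1.15196. Real growth factor = 1.15196 / 1.28546 ≈ 0.89615.
Total real return ≈ -10.3852%.

-10.39%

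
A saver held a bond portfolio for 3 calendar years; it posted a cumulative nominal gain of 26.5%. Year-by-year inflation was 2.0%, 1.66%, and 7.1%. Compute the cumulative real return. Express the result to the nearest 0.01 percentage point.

13.91%

Cumulative inflation factor: 1.020 × 1.0166 × 1.071 ≈ 1.11055.
Nominal growth factor: 1.26500. Real growth factor = 1.26500 / 1.11055 ≈ 1.13907.
Total real return ≈ 13.9071%.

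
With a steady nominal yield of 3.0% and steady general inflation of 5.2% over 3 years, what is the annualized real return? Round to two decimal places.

With constant rates the annual real return is the same each year: (1+3.0%)/(1+5.2%) − 1 = -0.02091.

-2.09%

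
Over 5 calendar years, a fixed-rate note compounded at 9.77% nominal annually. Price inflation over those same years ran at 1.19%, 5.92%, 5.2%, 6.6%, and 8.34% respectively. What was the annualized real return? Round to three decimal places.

4.123%

Cumulative inflation factor: 1.0119 × 1.0592 × 1.052 × 1.066 × 1.0834 ≈ 1.30220.
Nominal growth factor: 1.59374. Real growth factor = 1.59374 / 1.30220 ≈ 1.22389.
Annualized: 1.22389^(1/5) − 1 ≈ 0.04123.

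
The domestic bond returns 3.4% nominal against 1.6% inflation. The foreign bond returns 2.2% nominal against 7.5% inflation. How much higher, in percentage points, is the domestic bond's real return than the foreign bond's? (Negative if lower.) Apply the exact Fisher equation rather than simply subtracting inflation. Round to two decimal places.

The domestic bond real return: 1.034/1.016 − 1 = 1.772%.
The foreign bond real return: 1.022/1.075 − 1 = -4.930%.
Difference: 1.772 − (-4.930) = 6.702 pp.

6.70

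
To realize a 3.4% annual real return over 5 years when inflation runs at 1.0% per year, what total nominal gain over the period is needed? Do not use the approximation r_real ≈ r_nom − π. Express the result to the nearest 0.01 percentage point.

24.23%

Required annual nominal rate: (1+3.4%)(1+1.0%) − 1 = 4.434%.
Cumulative over 5 years: (1 + 0.04434)^5 − 1 ≈ 0.24225.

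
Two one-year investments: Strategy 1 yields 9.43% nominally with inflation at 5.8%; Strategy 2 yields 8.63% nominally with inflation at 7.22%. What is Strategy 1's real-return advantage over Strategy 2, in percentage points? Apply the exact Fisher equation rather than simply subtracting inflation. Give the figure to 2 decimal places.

2.12

Strategy 1 real return: 1.0943/1.058 − 1 = 3.431%.
Strategy 2 real return: 1.0863/1.0722 − 1 = 1.315%.
Difference: 3.431 − 1.315 = 2.116 pp.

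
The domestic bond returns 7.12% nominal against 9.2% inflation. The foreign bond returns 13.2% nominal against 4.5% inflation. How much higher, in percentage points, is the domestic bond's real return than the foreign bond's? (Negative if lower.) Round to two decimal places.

-10.23

The domestic bond real return: 1.0712/1.092 − 1 = -1.905%.
The foreign bond real return: 1.132/1.045 − 1 = 8.325%.
Difference: -1.905 − 8.325 = -10.230 pp.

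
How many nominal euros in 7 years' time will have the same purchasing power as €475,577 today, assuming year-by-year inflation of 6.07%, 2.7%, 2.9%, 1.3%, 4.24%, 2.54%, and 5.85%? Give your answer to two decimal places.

€610,980.37

Cumulative price-level factor: 1.0607 × 1.027 × 1.029 × 1.013 × 1.0424 × 1.0254 × 1.0585 ≈ 1.2847138637.
The nominal amount required is €475,577 scaled up by that factor.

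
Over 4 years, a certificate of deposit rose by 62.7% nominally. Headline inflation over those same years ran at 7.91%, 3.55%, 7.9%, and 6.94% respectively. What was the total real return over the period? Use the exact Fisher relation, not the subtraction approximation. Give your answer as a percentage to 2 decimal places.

26.19%

Cumulative inflation factor: 1.0791 × 1.0355 × 1.079 × 1.0694 ≈ 1.28936.
Nominal growth factor: 1.62700. Real growth factor = 1.62700 / 1.28936 ≈ 1.26187.
Total real return ≈ 26.1869%.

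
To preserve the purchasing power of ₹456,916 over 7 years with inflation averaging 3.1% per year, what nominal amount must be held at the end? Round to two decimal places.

₹565,779.26

Cumulative price-level factor: (1+3.1%)^7 ≈ 1.2382566157.
The nominal amount required is ₹456,916 scaled up by that factor.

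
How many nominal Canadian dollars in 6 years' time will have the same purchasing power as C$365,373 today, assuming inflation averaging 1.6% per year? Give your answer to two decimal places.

C$401,882.13

Cumulative price-level factor: (1+1.6%)^6 ≈ 1.0999229093.
The nominal amount required is C$365,373 scaled up by that factor.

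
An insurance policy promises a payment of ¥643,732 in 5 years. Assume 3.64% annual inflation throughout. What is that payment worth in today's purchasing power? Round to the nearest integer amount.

¥538,354

Price-level factor over 5 years: (1 + 3.64%)^5 ≈ 1.1957407269.
Purchasing power today: ¥643,732 divided by that factor.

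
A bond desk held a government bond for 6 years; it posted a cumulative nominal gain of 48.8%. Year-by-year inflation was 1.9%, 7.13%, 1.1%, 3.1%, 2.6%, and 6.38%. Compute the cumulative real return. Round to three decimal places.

19.812%

Cumulative inflation factor: 1.019 × 1.0713 × 1.011 × 1.031 × 1.026 × 1.0638 ≈ 1.24195.
Nominal growth factor: 1.48800. Real growth factor = 1.48800 / 1.24195 ≈ 1.19812.
Total real return ≈ 19.8120%.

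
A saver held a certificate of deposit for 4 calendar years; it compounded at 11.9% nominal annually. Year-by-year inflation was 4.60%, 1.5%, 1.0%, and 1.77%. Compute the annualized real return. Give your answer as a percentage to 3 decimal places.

9.483%

Cumulative inflation factor: 1.0460 × 1.015 × 1.010 × 1.0177 ≈ 1.09129.
Nominal growth factor: 1.56791. Real growth factor = 1.56791 / 1.09129 ≈ 1.43675.
Annualized: 1.43675^(1/4) − 1 ≈ 0.09483.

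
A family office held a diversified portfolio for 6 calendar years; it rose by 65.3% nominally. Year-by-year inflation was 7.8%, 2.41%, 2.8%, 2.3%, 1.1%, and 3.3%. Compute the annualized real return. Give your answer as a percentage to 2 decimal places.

5.30%

Cumulative inflation factor: 1.078 × 1.0241 × 1.028 × 1.023 × 1.011 × 1.033 ≈ 1.21250.
Nominal growth factor: 1.65300. Real growth factor = 1.65300 / 1.21250 ≈ 1.36330.
Annualized: 1.36330^(1/6) − 1 ≈ 0.05301.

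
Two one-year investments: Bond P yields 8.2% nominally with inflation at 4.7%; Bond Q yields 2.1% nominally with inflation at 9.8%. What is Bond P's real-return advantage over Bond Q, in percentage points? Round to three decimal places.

Bond P real return: 1.082/1.047 − 1 = 3.3429%.
Bond Q real return: 1.021/1.098 − 1 = -7.0128%.
Difference: 3.3429 − (-7.0128) = 10.3557 pp.

10.356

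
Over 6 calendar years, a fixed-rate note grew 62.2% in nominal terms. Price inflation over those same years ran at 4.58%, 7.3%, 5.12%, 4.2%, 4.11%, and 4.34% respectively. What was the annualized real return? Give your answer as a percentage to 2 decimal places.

3.30%

Cumulative inflation factor: 1.0458 × 1.073 × 1.0512 × 1.042 × 1.0411 × 1.0434 ≈ 1.33520.
Nominal growth factor: 1.62200. Real growth factor = 1.62200 / 1.33520 ≈ 1.21480.
Annualized: 1.21480^(1/6) − 1 ≈ 0.03296.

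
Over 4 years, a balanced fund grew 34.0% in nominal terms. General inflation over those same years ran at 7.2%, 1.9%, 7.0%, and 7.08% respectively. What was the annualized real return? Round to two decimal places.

1.72%

Cumulative inflation factor: 1.072 × 1.019 × 1.070 × 1.0708 ≈ 1.25159.
Nominal growth factor: 1.34000. Real growth factor = 1.34000 / 1.25159 ≈ 1.07064.
Annualized: 1.07064^(1/4) − 1 ≈ 0.01721.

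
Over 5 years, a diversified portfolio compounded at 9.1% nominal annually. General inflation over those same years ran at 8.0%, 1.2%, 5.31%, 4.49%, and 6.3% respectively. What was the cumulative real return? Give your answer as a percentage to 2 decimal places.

Cumulative inflation factor: 1.080 × 1.012 × 1.0531 × 1.0449 × 1.063 ≈ 1.27844.
Nominal growth factor: 1.54569. Real growth factor = 1.54569 / 1.27844 ≈ 1.20904.
Total real return ≈ 20.9043%.

20.90%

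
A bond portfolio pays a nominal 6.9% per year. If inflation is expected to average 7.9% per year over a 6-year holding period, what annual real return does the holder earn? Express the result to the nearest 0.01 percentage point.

With constant rates the annual real return is the same each year: (1+6.9%)/(1+7.9%) − 1 = -0.00927.

-0.93%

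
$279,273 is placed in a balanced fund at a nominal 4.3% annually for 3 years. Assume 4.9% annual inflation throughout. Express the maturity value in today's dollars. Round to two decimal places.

$274,508.26

Nominal value at maturity: $279,273 × (1 + 4.3%)^3 ≈ $316,870.55.
Price-level factor over 3 years: (1 + 4.9%)^3 = 1.154320649.
The maturity value deflated by that factor is the answer in today's purchasing power.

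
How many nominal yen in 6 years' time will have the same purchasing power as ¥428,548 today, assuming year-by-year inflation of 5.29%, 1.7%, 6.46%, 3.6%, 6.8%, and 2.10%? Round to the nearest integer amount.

Cumulative price-level factor: 1.0529 × 1.017 × 1.0646 × 1.036 × 1.068 × 1.0210 ≈ 1.2878085100.
The nominal amount required is ¥428,548 scaled up by that factor.

¥551,888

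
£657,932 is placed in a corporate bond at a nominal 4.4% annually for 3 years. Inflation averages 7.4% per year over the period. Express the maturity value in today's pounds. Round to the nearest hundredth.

Nominal value at maturity: £657,932 × (1 + 4.4%)^3 ≈ £748,656.34.
Price-level factor over 3 years: (1 + 7.4%)^3 = 1.238833224.
Dividing the nominal maturity value by the price-level factor gives the value in today's money.

£604,323.75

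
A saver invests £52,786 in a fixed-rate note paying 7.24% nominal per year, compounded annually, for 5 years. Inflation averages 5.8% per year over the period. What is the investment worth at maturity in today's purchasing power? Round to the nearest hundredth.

Nominal value at maturity: £52,786 × (1 + 7.24%)^5 ≈ £74,869.13.
Price-level factor over 5 years: (1 + 5.8%)^5 ≈ 1.3256483588.
The maturity value deflated by that factor is the answer in today's purchasing power.

£56,477.37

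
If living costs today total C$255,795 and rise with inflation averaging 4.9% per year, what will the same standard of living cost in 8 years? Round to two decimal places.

C$375,055.86

Cumulative price-level factor: (1+4.9%)^8 ≈ 1.4662360917.
Multiplying C$255,795 by the price-level factor gives the future nominal sum.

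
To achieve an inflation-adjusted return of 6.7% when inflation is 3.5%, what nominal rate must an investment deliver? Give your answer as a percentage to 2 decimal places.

By the Fisher equation, 1 + r_nom = (1 + 6.7%)(1 + 3.5%) = 1.067 × 1.035 = 1.104345.
So r_nom = 10.4345%.

10.43%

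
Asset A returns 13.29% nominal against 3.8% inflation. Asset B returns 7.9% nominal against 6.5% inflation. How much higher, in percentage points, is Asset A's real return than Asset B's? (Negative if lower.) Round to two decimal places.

Asset A real return: 1.1329/1.038 − 1 = 9.143%.
Asset B real return: 1.079/1.065 − 1 = 1.315%.
Difference: 9.143 − 1.315 = 7.828 pp.

7.83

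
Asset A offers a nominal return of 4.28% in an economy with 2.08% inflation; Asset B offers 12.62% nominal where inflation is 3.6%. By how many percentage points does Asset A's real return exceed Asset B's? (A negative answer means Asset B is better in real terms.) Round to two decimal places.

-6.55

Asset A real return: 1.0428/1.0208 − 1 = 2.155%.
Asset B real return: 1.1262/1.036 − 1 = 8.707%.
Difference: 2.155 − 8.707 = -6.552 pp.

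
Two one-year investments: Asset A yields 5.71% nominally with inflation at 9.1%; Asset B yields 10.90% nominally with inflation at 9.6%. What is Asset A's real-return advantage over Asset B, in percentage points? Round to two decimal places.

-4.29

Asset A real return: 1.0571/1.091 − 1 = -3.107%.
Asset B real return: 1.1090/1.096 − 1 = 1.186%.
Difference: -3.107 − 1.186 = -4.293 pp.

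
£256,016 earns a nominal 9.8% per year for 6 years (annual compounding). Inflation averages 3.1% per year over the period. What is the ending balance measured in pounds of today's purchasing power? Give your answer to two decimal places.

£373,533.16

Nominal value at maturity: £256,016 × (1 + 9.8%)^6 ≈ £448,622.60.
Price-level factor over 6 years: (1 + 3.1%)^6 ≈ 1.2010248455.
The maturity value deflated by that factor is the answer in today's purchasing power.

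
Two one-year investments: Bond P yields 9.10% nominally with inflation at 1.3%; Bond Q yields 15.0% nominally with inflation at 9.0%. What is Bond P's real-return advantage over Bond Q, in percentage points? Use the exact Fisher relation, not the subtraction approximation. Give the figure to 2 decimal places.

2.20

Bond P real return: 1.0910/1.013 − 1 = 7.700%.
Bond Q real return: 1.150/1.090 − 1 = 5.505%.
Difference: 7.700 − 5.505 = 2.195 pp.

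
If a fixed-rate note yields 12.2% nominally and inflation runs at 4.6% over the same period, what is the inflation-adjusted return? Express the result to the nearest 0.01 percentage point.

7.27%

Real return via the Fisher equation: (1 + 12.2%)/(1 + 4.6%) − 1 = 1.122/1.046 − 1 ≈ 0.07266.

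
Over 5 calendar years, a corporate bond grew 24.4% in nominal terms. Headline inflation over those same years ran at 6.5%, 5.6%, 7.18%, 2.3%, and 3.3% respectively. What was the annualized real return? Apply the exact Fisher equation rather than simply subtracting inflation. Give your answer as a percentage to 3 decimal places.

-0.472%

Cumulative inflation factor: 1.065 × 1.056 × 1.0718 × 1.023 × 1.033 ≈ 1.27381.
Nominal growth factor: 1.24400. Real growth factor = 1.24400 / 1.27381 ≈ 0.97660.
Annualized: 0.97660^(1/5) − 1 ≈ -0.00472.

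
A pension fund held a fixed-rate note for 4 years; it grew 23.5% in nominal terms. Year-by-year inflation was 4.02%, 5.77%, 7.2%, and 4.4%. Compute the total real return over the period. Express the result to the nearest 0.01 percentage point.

Cumulative inflation factor: 1.0402 × 1.0577 × 1.072 × 1.044 ≈ 1.23133.
Nominal growth factor: 1.23500. Real growth factor = 1.23500 / 1.23133 ≈ 1.00298.
Total real return ≈ 0.2980%.

0.30%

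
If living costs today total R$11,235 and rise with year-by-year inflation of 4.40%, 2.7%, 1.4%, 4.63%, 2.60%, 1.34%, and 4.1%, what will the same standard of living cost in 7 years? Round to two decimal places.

R$13,833.03

Cumulative price-level factor: 1.0440 × 1.027 × 1.014 × 1.0463 × 1.0260 × 1.0134 × 1.041 ≈ 1.2312439594.
Multiplying R$11,235 by the price-level factor gives the future nominal sum.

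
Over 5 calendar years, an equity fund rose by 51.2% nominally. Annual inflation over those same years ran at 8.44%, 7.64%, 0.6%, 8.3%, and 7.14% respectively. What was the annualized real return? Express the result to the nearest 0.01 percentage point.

Cumulative inflation factor: 1.0844 × 1.0764 × 1.006 × 1.083 × 1.0714 ≈ 1.36251.
Nominal growth factor: 1.51200. Real growth factor = 1.51200 / 1.36251 ≈ 1.10971.
Annualized: 1.10971^(1/5) − 1 ≈ 0.02104.

2.10%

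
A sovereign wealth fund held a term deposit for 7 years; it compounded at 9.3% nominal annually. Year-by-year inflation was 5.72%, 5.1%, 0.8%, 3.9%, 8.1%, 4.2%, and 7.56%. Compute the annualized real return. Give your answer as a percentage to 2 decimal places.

Cumulative inflation factor: 1.0572 × 1.051 × 1.008 × 1.039 × 1.081 × 1.042 × 1.0756 ≈ 1.40987.
Nominal growth factor: 1.86355. Real growth factor = 1.86355 / 1.40987 ≈ 1.32179.
Annualized: 1.32179^(1/7) − 1 ≈ 0.04066.

4.07%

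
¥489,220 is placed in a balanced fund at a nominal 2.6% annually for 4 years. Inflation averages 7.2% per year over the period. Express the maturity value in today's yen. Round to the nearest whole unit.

¥410,501

Nominal value at maturity: ¥489,220 × (1 + 2.6%)^4 ≈ ¥542,118.
Price-level factor over 4 years: (1 + 7.2%)^4 ≈ 1.3206238659.
Dividing the nominal maturity value by the price-level factor gives the value in today's money.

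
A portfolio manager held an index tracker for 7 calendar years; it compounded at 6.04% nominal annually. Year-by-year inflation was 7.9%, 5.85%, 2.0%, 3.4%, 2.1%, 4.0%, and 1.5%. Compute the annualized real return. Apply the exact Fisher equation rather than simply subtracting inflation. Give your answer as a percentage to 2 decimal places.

Cumulative inflation factor: 1.079 × 1.0585 × 1.020 × 1.034 × 1.021 × 1.040 × 1.015 ≈ 1.29825.
Nominal growth factor: 1.50761. Real growth factor = 1.50761 / 1.29825 ≈ 1.16126.
Annualized: 1.16126^(1/7) − 1 ≈ 0.02159.

2.16%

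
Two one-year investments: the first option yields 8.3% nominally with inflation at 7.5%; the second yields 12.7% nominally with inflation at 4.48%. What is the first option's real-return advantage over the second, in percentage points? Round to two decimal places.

-7.12

The first option real return: 1.083/1.075 − 1 = 0.744%.
The second real return: 1.127/1.0448 − 1 = 7.868%.
Difference: 0.744 − 7.868 = -7.124 pp.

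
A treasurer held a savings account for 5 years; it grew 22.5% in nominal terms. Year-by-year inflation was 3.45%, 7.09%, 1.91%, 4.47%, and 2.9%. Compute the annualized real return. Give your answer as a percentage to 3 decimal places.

0.186%

Cumulative inflation factor: 1.0345 × 1.0709 × 1.0191 × 1.0447 × 1.029 ≈ 1.21368.
Nominal growth factor: 1.22500. Real growth factor = 1.22500 / 1.21368 ≈ 1.00933.
Annualized: 1.00933^(1/5) − 1 ≈ 0.00186.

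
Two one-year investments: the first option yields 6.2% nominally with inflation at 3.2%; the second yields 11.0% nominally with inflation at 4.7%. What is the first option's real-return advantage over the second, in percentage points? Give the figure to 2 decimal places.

The first option real return: 1.062/1.032 − 1 = 2.907%.
The second real return: 1.110/1.047 − 1 = 6.017%.
Difference: 2.907 − 6.017 = -3.110 pp.

-3.11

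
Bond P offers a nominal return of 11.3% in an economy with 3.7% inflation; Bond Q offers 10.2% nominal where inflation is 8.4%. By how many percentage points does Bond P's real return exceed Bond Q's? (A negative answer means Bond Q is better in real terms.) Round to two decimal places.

5.67

Bond P real return: 1.113/1.037 − 1 = 7.329%.
Bond Q real return: 1.102/1.084 − 1 = 1.661%.
Difference: 7.329 − 1.661 = 5.668 pp.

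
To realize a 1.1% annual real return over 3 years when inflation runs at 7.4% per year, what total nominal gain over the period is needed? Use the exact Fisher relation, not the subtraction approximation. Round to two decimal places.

Required annual nominal rate: (1+1.1%)(1+7.4%) − 1 = 8.5814%.
Cumulative over 3 years: (1 + 0.085814)^3 − 1 ≈ 0.28017.

28.02%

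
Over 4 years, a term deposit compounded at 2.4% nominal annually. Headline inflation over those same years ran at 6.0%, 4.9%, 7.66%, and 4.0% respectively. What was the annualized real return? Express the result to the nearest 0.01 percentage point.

Cumulative inflation factor: 1.060 × 1.049 × 1.0766 × 1.040 ≈ 1.24500.
Nominal growth factor: 1.09951. Real growth factor = 1.09951 / 1.24500 ≈ 0.88314.
Annualized: 0.88314^(1/4) − 1 ≈ -0.03059.

-3.06%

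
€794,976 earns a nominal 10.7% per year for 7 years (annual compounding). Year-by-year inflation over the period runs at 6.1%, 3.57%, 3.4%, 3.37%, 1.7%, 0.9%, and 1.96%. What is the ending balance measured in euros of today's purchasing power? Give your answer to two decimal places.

Nominal value at maturity: €794,976 × (1 + 10.7%)^7 ≈ €1,619,523.91.
Price-level factor over 7 years: 1.061 × 1.0357 × 1.034 × 1.0337 × 1.017 × 1.009 × 1.0196 ≈ 1.2288711858.
Dividing the nominal maturity value by the price-level factor gives the value in today's money.

€1,317,895.58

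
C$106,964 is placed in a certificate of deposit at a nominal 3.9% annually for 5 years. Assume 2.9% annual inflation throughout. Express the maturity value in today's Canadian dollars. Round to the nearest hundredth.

C$112,263.48

Nominal value at maturity: C$106,964 × (1 + 3.9%)^5 ≈ C$129,513.60.
Price-level factor over 5 years: (1 + 2.9%)^5 ≈ 1.1536574469.
The maturity value deflated by that factor is the answer in today's purchasing power.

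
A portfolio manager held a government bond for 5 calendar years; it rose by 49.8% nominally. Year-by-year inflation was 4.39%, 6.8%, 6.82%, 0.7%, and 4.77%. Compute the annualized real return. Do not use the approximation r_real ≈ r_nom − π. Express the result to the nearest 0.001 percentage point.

Cumulative inflation factor: 1.0439 × 1.068 × 1.0682 × 1.007 × 1.0477 ≈ 1.25646.
Nominal growth factor: 1.49800. Real growth factor = 1.49800 / 1.25646 ≈ 1.19224.
Annualized: 1.19224^(1/5) − 1 ≈ 0.03579.

3.579%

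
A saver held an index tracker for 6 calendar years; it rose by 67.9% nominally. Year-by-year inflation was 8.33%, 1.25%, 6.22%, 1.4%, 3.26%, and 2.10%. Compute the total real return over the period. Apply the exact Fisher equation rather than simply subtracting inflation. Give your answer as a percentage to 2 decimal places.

Cumulative inflation factor: 1.0833 × 1.0125 × 1.0622 × 1.014 × 1.0326 × 1.0210 ≈ 1.24551.
Nominal growth factor: 1.67900. Real growth factor = 1.67900 / 1.24551 ≈ 1.34805.
Total real return ≈ 34.8046%.

34.80%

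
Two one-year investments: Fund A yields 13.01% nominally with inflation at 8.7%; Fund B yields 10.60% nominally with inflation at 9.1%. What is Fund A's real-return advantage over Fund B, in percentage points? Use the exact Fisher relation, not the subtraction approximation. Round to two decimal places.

2.59

Fund A real return: 1.1301/1.087 − 1 = 3.965%.
Fund B real return: 1.1060/1.091 − 1 = 1.375%.
Difference: 3.965 − 1.375 = 2.590 pp.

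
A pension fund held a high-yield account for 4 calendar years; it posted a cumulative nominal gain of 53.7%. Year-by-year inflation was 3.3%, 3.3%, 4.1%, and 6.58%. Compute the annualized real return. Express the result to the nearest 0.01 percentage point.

Cumulative inflation factor: 1.033 × 1.033 × 1.041 × 1.0658 ≈ 1.18393.
Nominal growth factor: 1.53700. Real growth factor = 1.53700 / 1.18393 ≈ 1.29822.
Annualized: 1.29822^(1/4) − 1 ≈ 0.06742.

6.74%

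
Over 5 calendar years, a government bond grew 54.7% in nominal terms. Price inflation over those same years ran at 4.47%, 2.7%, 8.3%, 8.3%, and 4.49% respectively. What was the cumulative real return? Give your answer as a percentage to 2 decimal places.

Cumulative inflation factor: 1.0447 × 1.027 × 1.083 × 1.083 × 1.0449 ≈ 1.31490.
Nominal growth factor: 1.54700. Real growth factor = 1.54700 / 1.31490 ≈ 1.17651.
Total real return ≈ 17.6513%.

17.65%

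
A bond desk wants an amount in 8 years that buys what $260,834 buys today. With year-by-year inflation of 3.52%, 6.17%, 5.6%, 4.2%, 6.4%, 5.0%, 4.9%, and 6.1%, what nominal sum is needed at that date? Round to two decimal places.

Cumulative price-level factor: 1.0352 × 1.0617 × 1.056 × 1.042 × 1.064 × 1.050 × 1.049 × 1.061 ≈ 1.5037634229.
The nominal amount required is $260,834 scaled up by that factor.

$392,232.63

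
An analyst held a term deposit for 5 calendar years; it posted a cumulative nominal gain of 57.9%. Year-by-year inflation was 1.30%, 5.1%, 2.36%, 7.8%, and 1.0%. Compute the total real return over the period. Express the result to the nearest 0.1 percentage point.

Cumulative inflation factor: 1.0130 × 1.051 × 1.0236 × 1.078 × 1.010 ≈ 1.18654.
Nominal growth factor: 1.57900. Real growth factor = 1.57900 / 1.18654 ≈ 1.33076.
Total real return ≈ 33.0759%.

33.1%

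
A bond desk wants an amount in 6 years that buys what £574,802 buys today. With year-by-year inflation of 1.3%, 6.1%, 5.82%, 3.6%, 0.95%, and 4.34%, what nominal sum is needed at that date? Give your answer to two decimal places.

£713,391.23

Cumulative price-level factor: 1.013 × 1.061 × 1.0582 × 1.036 × 1.0095 × 1.0434 ≈ 1.2411077786.
Multiplying £574,802 by the price-level factor gives the future nominal sum.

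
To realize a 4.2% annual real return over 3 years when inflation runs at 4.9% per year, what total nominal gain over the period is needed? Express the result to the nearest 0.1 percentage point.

30.6%

Required annual nominal rate: (1+4.2%)(1+4.9%) − 1 = 9.3058%.
Cumulative over 3 years: (1 + 0.093058)^3 − 1 ≈ 0.30596.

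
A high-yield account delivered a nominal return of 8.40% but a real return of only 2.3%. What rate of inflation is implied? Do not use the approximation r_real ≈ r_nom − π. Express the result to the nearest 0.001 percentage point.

From (1+r_nom) = (1+r_real)(1+π), we get 1+π = (1 + 8.40%)/(1 + 2.3%) = 1.0840/1.023 ≈ 1.05963.
So π ≈ 5.9629%.

5.963%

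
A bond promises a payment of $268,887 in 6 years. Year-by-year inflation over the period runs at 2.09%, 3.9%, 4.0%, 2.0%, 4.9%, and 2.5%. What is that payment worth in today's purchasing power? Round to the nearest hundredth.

$222,248.17

Price-level factor over 6 years: 1.0209 × 1.039 × 1.040 × 1.020 × 1.049 × 1.025 ≈ 1.2098502429.
Purchasing power today: $268,887 divided by that factor.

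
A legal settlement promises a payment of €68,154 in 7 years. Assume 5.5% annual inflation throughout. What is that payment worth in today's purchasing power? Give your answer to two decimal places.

€46,851.57

Price-level factor over 7 years: (1 + 5.5%)^7 ≈ 1.4546791611.
Purchasing power today: €68,154 divided by that factor.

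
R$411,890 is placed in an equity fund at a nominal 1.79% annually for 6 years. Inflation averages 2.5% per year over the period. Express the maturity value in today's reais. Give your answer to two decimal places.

Nominal value at maturity: R$411,890 × (1 + 1.79%)^6 ≈ R$458,154.48.
Price-level factor over 6 years: (1 + 2.5%)^6 ≈ 1.1596934182.
Dividing the nominal maturity value by the price-level factor gives the value in today's money.

R$395,065.17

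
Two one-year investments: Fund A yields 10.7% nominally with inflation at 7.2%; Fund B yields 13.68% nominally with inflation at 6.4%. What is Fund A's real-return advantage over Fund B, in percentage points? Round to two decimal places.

Fund A real return: 1.107/1.072 − 1 = 3.265%.
Fund B real return: 1.1368/1.064 − 1 = 6.842%.
Difference: 3.265 − 6.842 = -3.577 pp.

-3.58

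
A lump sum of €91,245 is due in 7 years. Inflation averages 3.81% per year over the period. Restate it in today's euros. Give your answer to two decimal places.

Price-level factor over 7 years: (1 + 3.81%)^7 ≈ 1.2991949904.
Purchasing power today: €91,245 divided by that factor.

€70,231.95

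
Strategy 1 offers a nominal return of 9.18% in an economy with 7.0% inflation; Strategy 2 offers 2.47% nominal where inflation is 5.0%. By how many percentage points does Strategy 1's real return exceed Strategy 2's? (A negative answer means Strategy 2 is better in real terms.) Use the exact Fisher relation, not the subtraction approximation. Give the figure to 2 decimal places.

Strategy 1 real return: 1.0918/1.070 − 1 = 2.037%.
Strategy 2 real return: 1.0247/1.050 − 1 = -2.410%.
Difference: 2.037 − (-2.410) = 4.447 pp.

4.45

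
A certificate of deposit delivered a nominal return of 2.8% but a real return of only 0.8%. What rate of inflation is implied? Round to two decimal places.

1.98%

From (1+r_nom) = (1+r_real)(1+π), we get 1+π = (1 + 2.8%)/(1 + 0.8%) = 1.028/1.008 ≈ 1.01984.
So π ≈ 1.9841%.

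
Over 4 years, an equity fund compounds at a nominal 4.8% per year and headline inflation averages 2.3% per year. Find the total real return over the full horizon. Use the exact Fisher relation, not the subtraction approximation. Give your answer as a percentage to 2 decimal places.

The annual real rate is (1+4.8%)/(1+2.3%) − 1 = 2.4438%.
Compounded over 4 years: (1 + 0.024438)^4 − 1 ≈ 0.10139.

10.14%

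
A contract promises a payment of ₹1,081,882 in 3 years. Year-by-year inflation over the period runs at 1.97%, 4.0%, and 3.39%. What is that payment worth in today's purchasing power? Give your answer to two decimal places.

Price-level factor over 3 years: 1.0197 × 1.040 × 1.0339 = 1.0964385432.
Purchasing power today: ₹1,081,882 divided by that factor.

₹986,723.79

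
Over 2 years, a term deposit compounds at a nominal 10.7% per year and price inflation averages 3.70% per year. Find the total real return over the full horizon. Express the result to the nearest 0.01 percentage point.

The annual real rate is (1+10.7%)/(1+3.70%) − 1 = 6.7502%.
Compounded over 2 years: (1 + 0.067502)^2 − 1 ≈ 0.13956.

13.96%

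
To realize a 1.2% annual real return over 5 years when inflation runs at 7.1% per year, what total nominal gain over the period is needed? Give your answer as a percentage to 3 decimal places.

Required annual nominal rate: (1+1.2%)(1+7.1%) − 1 = 8.3852%.
Cumulative over 5 years: (1 + 0.083852)^5 − 1 ≈ 0.49572.

49.572%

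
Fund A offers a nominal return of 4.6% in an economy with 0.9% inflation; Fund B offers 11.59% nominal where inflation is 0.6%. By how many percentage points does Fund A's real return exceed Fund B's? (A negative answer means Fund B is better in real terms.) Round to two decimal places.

Fund A real return: 1.046/1.009 − 1 = 3.667%.
Fund B real return: 1.1159/1.006 − 1 = 10.924%.
Difference: 3.667 − 10.924 = -7.257 pp.

-7.26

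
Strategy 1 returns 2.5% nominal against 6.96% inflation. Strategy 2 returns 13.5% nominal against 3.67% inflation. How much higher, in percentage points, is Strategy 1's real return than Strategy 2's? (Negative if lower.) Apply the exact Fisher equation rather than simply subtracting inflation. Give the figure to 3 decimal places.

Strategy 1 real return: 1.025/1.0696 − 1 = -4.1698%.
Strategy 2 real return: 1.135/1.0367 − 1 = 9.4820%.
Difference: -4.1698 − 9.4820 = -13.6518 pp.

-13.652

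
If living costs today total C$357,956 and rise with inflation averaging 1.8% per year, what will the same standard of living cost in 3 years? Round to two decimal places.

Cumulative price-level factor: (1+1.8%)^3 = 1.054977832.
Multiplying C$357,956 by the price-level factor gives the future nominal sum.

C$377,635.64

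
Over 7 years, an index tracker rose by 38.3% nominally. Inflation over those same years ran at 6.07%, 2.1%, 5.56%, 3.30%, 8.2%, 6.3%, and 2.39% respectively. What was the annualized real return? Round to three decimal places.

-0.079%

Cumulative inflation factor: 1.0607 × 1.021 × 1.0556 × 1.0330 × 1.082 × 1.063 × 1.0239 ≈ 1.39071.
Nominal growth factor: 1.38300. Real growth factor = 1.38300 / 1.39071 ≈ 0.99446.
Annualized: 0.99446^(1/7) − 1 ≈ -0.00079.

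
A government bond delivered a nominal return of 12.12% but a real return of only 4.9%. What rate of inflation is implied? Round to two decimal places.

From (1+r_nom) = (1+r_real)(1+π), we get 1+π = (1 + 12.12%)/(1 + 4.9%) = 1.1212/1.049 ≈ 1.06883.
So π ≈ 6.8827%.

6.88%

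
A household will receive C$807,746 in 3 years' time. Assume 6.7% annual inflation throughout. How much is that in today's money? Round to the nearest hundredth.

Price-level factor over 3 years: (1 + 6.7%)^3 = 1.214767763.
Purchasing power today: C$807,746 divided by that factor.

C$664,938.62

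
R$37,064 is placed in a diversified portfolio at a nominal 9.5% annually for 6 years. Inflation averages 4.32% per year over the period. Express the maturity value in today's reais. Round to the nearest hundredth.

Nominal value at maturity: R$37,064 × (1 + 9.5%)^6 ≈ R$63,890.61.
Price-level factor over 6 years: (1 + 4.32%)^6 ≈ 1.2888591834.
The maturity value deflated by that factor is the answer in today's purchasing power.

R$49,571.44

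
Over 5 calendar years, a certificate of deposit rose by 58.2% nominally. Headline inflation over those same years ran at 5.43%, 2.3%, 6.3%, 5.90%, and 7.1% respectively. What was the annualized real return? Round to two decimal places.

4.00%

Cumulative inflation factor: 1.0543 × 1.023 × 1.063 × 1.0590 × 1.071 ≈ 1.30034.
Nominal growth factor: 1.58200. Real growth factor = 1.58200 / 1.30034 ≈ 1.21660.
Annualized: 1.21660^(1/5) − 1 ≈ 0.03999.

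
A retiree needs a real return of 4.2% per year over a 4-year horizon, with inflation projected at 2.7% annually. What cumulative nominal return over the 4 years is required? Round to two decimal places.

Required annual nominal rate: (1+4.2%)(1+2.7%) − 1 = 7.0134%.
Cumulative over 4 years: (1 + 0.070134)^4 − 1 ≈ 0.31145.

31.15%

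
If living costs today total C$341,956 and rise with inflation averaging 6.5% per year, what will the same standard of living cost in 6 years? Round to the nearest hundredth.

Cumulative price-level factor: (1+6.5%)^6 ≈ 1.4591422965.
Multiplying C$341,956 by the price-level factor gives the future nominal sum.

C$498,962.46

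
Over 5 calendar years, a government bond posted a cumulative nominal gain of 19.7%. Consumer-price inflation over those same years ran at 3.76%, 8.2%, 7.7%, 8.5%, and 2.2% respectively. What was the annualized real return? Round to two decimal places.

Cumulative inflation factor: 1.0376 × 1.082 × 1.077 × 1.085 × 1.022 ≈ 1.34077.
Nominal growth factor: 1.19700. Real growth factor = 1.19700 / 1.34077 ≈ 0.89277.
Annualized: 0.89277^(1/5) − 1 ≈ -0.02243.

-2.24%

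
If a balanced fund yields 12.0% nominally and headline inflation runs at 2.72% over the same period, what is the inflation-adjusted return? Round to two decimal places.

Real return via the Fisher equation: (1 + 12.0%)/(1 + 2.72%) − 1 = 1.120/1.0272 − 1 ≈ 0.09034.

9.03%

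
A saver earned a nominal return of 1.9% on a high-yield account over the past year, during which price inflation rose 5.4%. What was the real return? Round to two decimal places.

-3.32%

Real return via the Fisher equation: (1 + 1.9%)/(1 + 5.4%) − 1 = 1.019/1.054 − 1 ≈ -0.03321.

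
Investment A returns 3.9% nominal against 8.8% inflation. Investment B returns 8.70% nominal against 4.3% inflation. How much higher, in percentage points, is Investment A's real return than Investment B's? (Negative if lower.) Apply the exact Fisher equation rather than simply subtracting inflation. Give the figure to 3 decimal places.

Investment A real return: 1.039/1.088 − 1 = -4.5037%.
Investment B real return: 1.0870/1.043 − 1 = 4.2186%.
Difference: -4.5037 − 4.2186 = -8.7223 pp.

-8.722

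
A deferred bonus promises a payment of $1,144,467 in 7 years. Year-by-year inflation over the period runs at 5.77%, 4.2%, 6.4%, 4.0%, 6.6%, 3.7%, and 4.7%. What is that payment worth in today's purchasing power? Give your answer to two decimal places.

Price-level factor over 7 years: 1.0577 × 1.042 × 1.064 × 1.040 × 1.066 × 1.037 × 1.047 ≈ 1.4115225911.
Purchasing power today: $1,144,467 divided by that factor.

$810,803.18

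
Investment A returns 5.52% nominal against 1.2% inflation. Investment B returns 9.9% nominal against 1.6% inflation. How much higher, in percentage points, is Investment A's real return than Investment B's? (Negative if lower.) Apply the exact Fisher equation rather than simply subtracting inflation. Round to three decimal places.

Investment A real return: 1.0552/1.012 − 1 = 4.2688%.
Investment B real return: 1.099/1.016 − 1 = 8.1693%.
Difference: 4.2688 − 8.1693 = -3.9005 pp.

-3.901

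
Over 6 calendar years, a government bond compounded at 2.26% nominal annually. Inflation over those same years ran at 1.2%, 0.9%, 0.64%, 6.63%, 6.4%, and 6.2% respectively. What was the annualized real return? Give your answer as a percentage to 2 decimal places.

Cumulative inflation factor: 1.012 × 1.009 × 1.0064 × 1.0663 × 1.064 × 1.062 ≈ 1.23819.
Nominal growth factor: 1.14350. Real growth factor = 1.14350 / 1.23819 ≈ 0.92352.
Annualized: 0.92352^(1/6) − 1 ≈ -0.01317.

-1.32%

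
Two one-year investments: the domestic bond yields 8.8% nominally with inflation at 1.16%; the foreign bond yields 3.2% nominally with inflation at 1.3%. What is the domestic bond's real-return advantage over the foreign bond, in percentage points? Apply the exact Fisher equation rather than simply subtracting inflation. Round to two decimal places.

The domestic bond real return: 1.088/1.0116 − 1 = 7.552%.
The foreign bond real return: 1.032/1.013 − 1 = 1.876%.
Difference: 7.552 − 1.876 = 5.676 pp.

5.68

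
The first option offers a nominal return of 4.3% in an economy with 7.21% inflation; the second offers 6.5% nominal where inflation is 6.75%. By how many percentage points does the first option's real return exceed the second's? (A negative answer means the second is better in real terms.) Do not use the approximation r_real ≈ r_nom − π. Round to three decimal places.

The first option real return: 1.043/1.0721 − 1 = -2.7143%.
The second real return: 1.065/1.0675 − 1 = -0.2342%.
Difference: -2.7143 − (-0.2342) = -2.4801 pp.

-2.480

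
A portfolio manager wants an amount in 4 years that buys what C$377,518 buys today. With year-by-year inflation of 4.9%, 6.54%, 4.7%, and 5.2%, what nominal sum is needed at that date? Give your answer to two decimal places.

Cumulative price-level factor: 1.049 × 1.0654 × 1.047 × 1.052 ≈ 1.2309788810.
The nominal amount required is C$377,518 scaled up by that factor.

C$464,716.69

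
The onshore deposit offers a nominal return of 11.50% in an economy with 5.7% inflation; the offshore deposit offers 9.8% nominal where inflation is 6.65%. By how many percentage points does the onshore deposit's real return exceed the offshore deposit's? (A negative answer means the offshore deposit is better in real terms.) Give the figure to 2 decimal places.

The onshore deposit real return: 1.1150/1.057 − 1 = 5.487%.
The offshore deposit real return: 1.098/1.0665 − 1 = 2.954%.
Difference: 5.487 − 2.954 = 2.533 pp.

2.53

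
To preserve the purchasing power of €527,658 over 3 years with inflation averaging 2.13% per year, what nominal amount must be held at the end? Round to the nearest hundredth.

€562,098.62

Cumulative price-level factor: (1+2.13%)^3 ≈ 1.0652707336.
The nominal amount required is €527,658 scaled up by that factor.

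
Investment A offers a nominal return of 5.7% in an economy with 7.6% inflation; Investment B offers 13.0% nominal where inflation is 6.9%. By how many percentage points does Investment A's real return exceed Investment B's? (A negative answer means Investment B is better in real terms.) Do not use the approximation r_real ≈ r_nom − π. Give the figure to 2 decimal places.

Investment A real return: 1.057/1.076 − 1 = -1.766%.
Investment B real return: 1.130/1.069 − 1 = 5.706%.
Difference: -1.766 − 5.706 = -7.472 pp.

-7.47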